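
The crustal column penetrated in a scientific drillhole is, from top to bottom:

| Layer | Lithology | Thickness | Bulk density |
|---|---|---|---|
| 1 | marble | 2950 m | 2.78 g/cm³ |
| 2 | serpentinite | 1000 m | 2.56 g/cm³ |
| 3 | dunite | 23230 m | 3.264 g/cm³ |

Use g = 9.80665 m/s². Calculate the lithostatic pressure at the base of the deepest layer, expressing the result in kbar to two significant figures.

8.5 kbar

marble: 2780 kg/m³ × 9.80665 m/s² × 2950 m = 8.042×10^7 Pa = 0.8042 kbar
serpentinite: 2560 kg/m³ × 9.80665 m/s² × 1000 m = 2.511×10^7 Pa = 0.2511 kbar
dunite: 3264 kg/m³ × 9.80665 m/s² × 23230 m = 7.436×10^8 Pa = 7.436 kbar
Total = 0.8042 + 0.2511 + 7.436 = 8.4910 kbar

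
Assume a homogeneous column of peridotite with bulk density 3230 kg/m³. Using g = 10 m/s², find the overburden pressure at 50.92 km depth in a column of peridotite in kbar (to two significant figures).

peridotite: 3230 kg/m³ × 10 m/s² × 50920 m = 1.645×10^9 Pa = 16.45 kbar

16 kbar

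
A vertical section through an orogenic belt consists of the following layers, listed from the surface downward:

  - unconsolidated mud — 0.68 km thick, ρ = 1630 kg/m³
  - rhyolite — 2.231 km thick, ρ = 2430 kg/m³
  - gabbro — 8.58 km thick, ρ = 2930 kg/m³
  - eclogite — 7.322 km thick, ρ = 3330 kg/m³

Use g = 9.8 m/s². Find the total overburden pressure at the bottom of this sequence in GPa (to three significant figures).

unconsolidated mud: 1630 kg/m³ × 9.8 m/s² × 680 m = 1.086×10^7 Pa = 0.01086 GPa
rhyolite: 2430 kg/m³ × 9.8 m/s² × 2231 m = 5.313×10^7 Pa = 0.05313 GPa
gabbro: 2930 kg/m³ × 9.8 m/s² × 8580 m = 2.464×10^8 Pa = 0.2464 GPa
eclogite: 3330 kg/m³ × 9.8 m/s² × 7322 m = 2.389×10^8 Pa = 0.2389 GPa
Total = 0.01086 + 0.05313 + 0.2464 + 0.2389 = 0.54930 GPa

0.549 GPa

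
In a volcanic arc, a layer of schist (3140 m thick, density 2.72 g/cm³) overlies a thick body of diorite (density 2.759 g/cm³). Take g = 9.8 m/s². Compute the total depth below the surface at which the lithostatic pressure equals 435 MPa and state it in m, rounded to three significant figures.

16100 m

Pressure at base of upper layers: 2720×9.8×3140 = 8.370×10^7 Pa = 83.70 MPa
Remaining pressure to be supplied by diorite: 4.350×10^8 − 8.370×10^7 = 3.513×10^8 Pa
Additional depth in diorite = 3.513×10^8 Pa / (2759 kg/m³ × 9.8 m/s²) = 12993 m
Total depth = 3140 m + 12993 m = 16133 m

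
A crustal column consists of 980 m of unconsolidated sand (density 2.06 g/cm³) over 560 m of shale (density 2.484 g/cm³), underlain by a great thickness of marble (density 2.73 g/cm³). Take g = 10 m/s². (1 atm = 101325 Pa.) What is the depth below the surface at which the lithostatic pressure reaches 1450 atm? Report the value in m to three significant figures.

5670 m

Pressure at base of upper layers: 2060×10×980 + 2484×10×560 = 3.410×10^7 Pa = 336.5 atm
Remaining pressure to be supplied by marble: 1.469×10^8 − 3.410×10^7 = 1.128×10^8 Pa
Additional depth in marble = 1.128×10^8 Pa / (2730 kg/m³ × 10 m/s²) = 4132.7 m
Total depth = 1540 m + 4132.7 m = 5672.7 m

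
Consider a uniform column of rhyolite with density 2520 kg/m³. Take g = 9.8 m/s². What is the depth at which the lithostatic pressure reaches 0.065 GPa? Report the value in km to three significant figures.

h = P/(ρg) = 0.065 GPa / (2520 kg/m³ × 9.8 m/s²) = 6.500×10^7 Pa / 24696 Pa/m = 2632.0 m
= 2.6320 km

2.63 km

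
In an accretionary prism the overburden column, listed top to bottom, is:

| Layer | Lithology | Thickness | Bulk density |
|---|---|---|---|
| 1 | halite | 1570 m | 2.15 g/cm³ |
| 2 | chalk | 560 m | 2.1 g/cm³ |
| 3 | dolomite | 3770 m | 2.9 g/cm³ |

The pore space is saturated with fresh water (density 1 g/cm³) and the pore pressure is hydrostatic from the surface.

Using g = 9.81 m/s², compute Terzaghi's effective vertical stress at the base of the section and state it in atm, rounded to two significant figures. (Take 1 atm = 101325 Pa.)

930 atm

Overburden (lithostatic) stress σ_v:
halite: 2150 kg/m³ × 9.81 m/s² × 1570 m = 3.311×10^7 Pa = 33.11 MPa
chalk: 2100 kg/m³ × 9.81 m/s² × 560 m = 1.154×10^7 Pa = 11.54 MPa
dolomite: 2900 kg/m³ × 9.81 m/s² × 3770 m = 1.073×10^8 Pa = 107.3 MPa
Total = 33.11 + 11.54 + 107.3 = 151.90 MPa
Pore pressure P_p = 1000 kg/m³ × 9.81 m/s² × 5900 m = 5.788×10^7 Pa = 57.88 MPa
Effective stress σ' = σ_v − P_p = 151.9 − 57.88 = 94.024 MPa = 927.94 atm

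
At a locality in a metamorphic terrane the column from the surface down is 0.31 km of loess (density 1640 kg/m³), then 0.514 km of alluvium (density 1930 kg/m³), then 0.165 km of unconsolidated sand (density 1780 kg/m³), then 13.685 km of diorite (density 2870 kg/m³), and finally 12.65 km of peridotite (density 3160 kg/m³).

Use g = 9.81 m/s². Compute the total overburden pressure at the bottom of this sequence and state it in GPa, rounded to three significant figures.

loess: 1640 kg/m³ × 9.81 m/s² × 310 m = 4.987×10^6 Pa = 4.987×10^-3 GPa
alluvium: 1930 kg/m³ × 9.81 m/s² × 514 m = 9.732×10^6 Pa = 9.732×10^-3 GPa
unconsolidated sand: 1780 kg/m³ × 9.81 m/s² × 165 m = 2.881×10^6 Pa = 2.881×10^-3 GPa
diorite: 2870 kg/m³ × 9.81 m/s² × 13685 m = 3.853×10^8 Pa = 0.3853 GPa
peridotite: 3160 kg/m³ × 9.81 m/s² × 12650 m = 3.921×10^8 Pa = 0.3921 GPa
Total = 4.987×10^-3 + 9.732×10^-3 + 2.881×10^-3 + 0.3853 + 0.3921 = 0.79504 GPa

0.795 GPa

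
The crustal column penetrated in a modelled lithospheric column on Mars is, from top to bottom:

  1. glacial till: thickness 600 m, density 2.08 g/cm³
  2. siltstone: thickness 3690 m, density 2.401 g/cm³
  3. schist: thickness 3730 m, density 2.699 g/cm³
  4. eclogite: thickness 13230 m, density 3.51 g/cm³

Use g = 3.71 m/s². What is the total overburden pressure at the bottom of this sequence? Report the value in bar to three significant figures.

2470 bar

glacial till: 2080 kg/m³ × 3.71 m/s² × 600 m = 4.630×10^6 Pa = 46.30 bar
siltstone: 2401 kg/m³ × 3.71 m/s² × 3690 m = 3.287×10^7 Pa = 328.7 bar
schist: 2699 kg/m³ × 3.71 m/s² × 3730 m = 3.735×10^7 Pa = 373.5 bar
eclogite: 3510 kg/m³ × 3.71 m/s² × 13230 m = 1.723×10^8 Pa = 1723 bar
Total = 46.30 + 328.7 + 373.5 + 1723 = 2471.3 bar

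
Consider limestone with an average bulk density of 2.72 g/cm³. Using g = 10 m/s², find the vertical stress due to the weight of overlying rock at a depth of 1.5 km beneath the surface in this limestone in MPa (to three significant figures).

40.8 MPa

limestone: 2720 kg/m³ × 10 m/s² × 1500 m = 4.080×10^7 Pa = 40.80 MPa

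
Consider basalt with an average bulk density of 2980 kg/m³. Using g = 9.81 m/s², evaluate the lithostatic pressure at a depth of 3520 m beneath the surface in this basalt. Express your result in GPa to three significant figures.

basalt: 2980 kg/m³ × 9.81 m/s² × 3520 m = 1.029×10^8 Pa = 0.1029 GPa

0.103 GPa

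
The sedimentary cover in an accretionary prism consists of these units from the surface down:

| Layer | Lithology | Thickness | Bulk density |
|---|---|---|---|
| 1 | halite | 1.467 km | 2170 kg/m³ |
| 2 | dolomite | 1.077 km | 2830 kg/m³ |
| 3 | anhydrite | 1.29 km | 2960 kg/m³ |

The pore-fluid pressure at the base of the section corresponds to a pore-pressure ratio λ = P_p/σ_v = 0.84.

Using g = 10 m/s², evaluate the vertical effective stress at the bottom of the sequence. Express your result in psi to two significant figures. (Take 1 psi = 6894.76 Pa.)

Overburden (lithostatic) stress σ_v:
halite: 2170 kg/m³ × 10 m/s² × 1467 m = 3.183×10^7 Pa = 31.83 MPa
dolomite: 2830 kg/m³ × 10 m/s² × 1077 m = 3.048×10^7 Pa = 30.48 MPa
anhydrite: 2960 kg/m³ × 10 m/s² × 1290 m = 3.818×10^7 Pa = 38.18 MPa
Total = 31.83 + 30.48 + 38.18 = 100.50 MPa
Pore pressure P_p = λ·σ_v = 0.84 × 100.5 MPa = 84.42 MPa
Effective stress σ' = σ_v − P_p = 100.5 − 84.42 = 16.080 MPa = 2332.1 psi

2300 psi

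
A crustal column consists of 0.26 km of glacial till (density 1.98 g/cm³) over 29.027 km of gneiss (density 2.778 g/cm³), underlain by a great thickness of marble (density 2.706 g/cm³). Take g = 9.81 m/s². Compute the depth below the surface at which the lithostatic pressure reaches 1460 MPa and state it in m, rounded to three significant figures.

54300 m

Pressure at base of upper layers: 1980×9.81×260 + 2778×9.81×29027 = 7.961×10^8 Pa = 796.1 MPa
Remaining pressure to be supplied by marble: 1.460×10^9 − 7.961×10^8 = 6.639×10^8 Pa
Additional depth in marble = 6.639×10^8 Pa / (2706 kg/m³ × 9.81 m/s²) = 25010 m
Total depth = 29287 m + 25010 m = 54297 m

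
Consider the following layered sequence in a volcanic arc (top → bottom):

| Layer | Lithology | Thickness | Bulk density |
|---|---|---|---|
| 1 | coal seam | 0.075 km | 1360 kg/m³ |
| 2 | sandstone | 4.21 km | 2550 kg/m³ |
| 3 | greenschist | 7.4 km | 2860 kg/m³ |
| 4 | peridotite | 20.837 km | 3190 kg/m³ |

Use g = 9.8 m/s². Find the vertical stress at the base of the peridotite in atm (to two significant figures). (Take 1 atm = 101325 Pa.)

9500 atm

coal seam: 1360 kg/m³ × 9.8 m/s² × 75 m = 9.996×10^5 Pa = 9.865 atm
sandstone: 2550 kg/m³ × 9.8 m/s² × 4210 m = 1.052×10^8 Pa = 1038 atm
greenschist: 2860 kg/m³ × 9.8 m/s² × 7400 m = 2.074×10^8 Pa = 2047 atm
peridotite: 3190 kg/m³ × 9.8 m/s² × 20837 m = 6.514×10^8 Pa = 6429 atm
Total = 9.865 + 1038 + 2047 + 6429 = 9524.0 atm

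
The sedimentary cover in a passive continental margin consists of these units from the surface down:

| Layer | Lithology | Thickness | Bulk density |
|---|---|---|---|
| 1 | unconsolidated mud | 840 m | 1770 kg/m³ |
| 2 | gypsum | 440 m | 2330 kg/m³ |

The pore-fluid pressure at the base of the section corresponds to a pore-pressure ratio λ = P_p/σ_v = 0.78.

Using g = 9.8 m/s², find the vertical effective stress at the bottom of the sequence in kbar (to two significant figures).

0.054 kbar

Overburden (lithostatic) stress σ_v:
unconsolidated mud: 1770 kg/m³ × 9.8 m/s² × 840 m = 1.457×10^7 Pa = 14.57 MPa
gypsum: 2330 kg/m³ × 9.8 m/s² × 440 m = 1.005×10^7 Pa = 10.05 MPa
Total = 14.57 + 10.05 = 24.618 MPa
Pore pressure P_p = λ·σ_v = 0.78 × 24.62 MPa = 19.20 MPa
Effective stress σ' = σ_v − P_p = 24.62 − 19.20 = 5.4159 MPa = 0.054159 kbar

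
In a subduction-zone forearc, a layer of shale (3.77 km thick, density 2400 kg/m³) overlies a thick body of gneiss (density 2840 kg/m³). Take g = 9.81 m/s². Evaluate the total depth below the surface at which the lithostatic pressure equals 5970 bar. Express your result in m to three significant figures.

Pressure at base of upper layers: 2400×9.81×3770 = 8.876×10^7 Pa = 887.6 bar
Remaining pressure to be supplied by gneiss: 5.970×10^8 − 8.876×10^7 = 5.082×10^8 Pa
Additional depth in gneiss = 5.082×10^8 Pa / (2840 kg/m³ × 9.81 m/s²) = 18242 m
Total depth = 3770 m + 18242 m = 22012 m

22000 m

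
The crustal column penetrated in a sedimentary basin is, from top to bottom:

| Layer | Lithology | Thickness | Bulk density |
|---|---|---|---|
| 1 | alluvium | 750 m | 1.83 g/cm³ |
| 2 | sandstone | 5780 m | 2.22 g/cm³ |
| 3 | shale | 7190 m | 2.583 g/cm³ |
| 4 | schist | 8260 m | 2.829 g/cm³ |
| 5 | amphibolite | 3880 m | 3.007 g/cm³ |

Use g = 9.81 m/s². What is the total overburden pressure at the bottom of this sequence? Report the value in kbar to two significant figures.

alluvium: 1830 kg/m³ × 9.81 m/s² × 750 m = 1.346×10^7 Pa = 0.1346 kbar
sandstone: 2220 kg/m³ × 9.81 m/s² × 5780 m = 1.259×10^8 Pa = 1.259 kbar
shale: 2583 kg/m³ × 9.81 m/s² × 7190 m = 1.822×10^8 Pa = 1.822 kbar
schist: 2829 kg/m³ × 9.81 m/s² × 8260 m = 2.292×10^8 Pa = 2.292 kbar
amphibolite: 3007 kg/m³ × 9.81 m/s² × 3880 m = 1.145×10^8 Pa = 1.145 kbar
Total = 0.1346 + 1.259 + 1.822 + 2.292 + 1.145 = 6.6522 kbar

6.7 kbar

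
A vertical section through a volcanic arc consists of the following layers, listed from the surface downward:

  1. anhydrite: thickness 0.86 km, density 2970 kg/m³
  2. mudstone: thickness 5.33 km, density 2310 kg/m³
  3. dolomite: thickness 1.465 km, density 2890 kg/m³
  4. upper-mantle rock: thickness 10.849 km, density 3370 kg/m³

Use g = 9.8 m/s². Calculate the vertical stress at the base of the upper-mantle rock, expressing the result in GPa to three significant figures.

0.545 GPa

anhydrite: 2970 kg/m³ × 9.8 m/s² × 860 m = 2.503×10^7 Pa = 0.02503 GPa
mudstone: 2310 kg/m³ × 9.8 m/s² × 5330 m = 1.207×10^8 Pa = 0.1207 GPa
dolomite: 2890 kg/m³ × 9.8 m/s² × 1465 m = 4.149×10^7 Pa = 0.04149 GPa
upper-mantle rock: 3370 kg/m³ × 9.8 m/s² × 10849 m = 3.583×10^8 Pa = 0.3583 GPa
Total = 0.02503 + 0.1207 + 0.04149 + 0.3583 = 0.54548 GPa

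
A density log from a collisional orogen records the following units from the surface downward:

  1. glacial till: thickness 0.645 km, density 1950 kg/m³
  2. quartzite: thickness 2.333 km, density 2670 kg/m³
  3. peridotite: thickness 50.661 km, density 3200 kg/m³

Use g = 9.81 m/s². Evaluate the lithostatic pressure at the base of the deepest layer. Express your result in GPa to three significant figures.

1.66 GPa

glacial till: 1950 kg/m³ × 9.81 m/s² × 645 m = 1.234×10^7 Pa = 0.01234 GPa
quartzite: 2670 kg/m³ × 9.81 m/s² × 2333 m = 6.111×10^7 Pa = 0.06111 GPa
peridotite: 3200 kg/m³ × 9.81 m/s² × 50661 m = 1.590×10^9 Pa = 1.590 GPa
Total = 0.01234 + 0.06111 + 1.590 = 1.6638 GPa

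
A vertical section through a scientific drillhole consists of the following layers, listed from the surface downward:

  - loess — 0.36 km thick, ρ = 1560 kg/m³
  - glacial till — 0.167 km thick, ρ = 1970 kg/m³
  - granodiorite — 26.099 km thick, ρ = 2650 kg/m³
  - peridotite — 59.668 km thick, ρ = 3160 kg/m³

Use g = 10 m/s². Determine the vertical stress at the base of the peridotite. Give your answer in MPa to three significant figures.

loess: 1560 kg/m³ × 10 m/s² × 360 m = 5.616×10^6 Pa = 5.616 MPa
glacial till: 1970 kg/m³ × 10 m/s² × 167 m = 3.290×10^6 Pa = 3.290 MPa
granodiorite: 2650 kg/m³ × 10 m/s² × 26099 m = 6.916×10^8 Pa = 691.6 MPa
peridotite: 3160 kg/m³ × 10 m/s² × 59668 m = 1.886×10^9 Pa = 1886 MPa
Total = 5.616 + 3.290 + 691.6 + 1886 = 2586.0 MPa

2590 MPa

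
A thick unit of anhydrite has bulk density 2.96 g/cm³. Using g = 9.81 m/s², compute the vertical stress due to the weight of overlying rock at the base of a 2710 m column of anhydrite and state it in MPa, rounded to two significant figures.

79 MPa

anhydrite: 2960 kg/m³ × 9.81 m/s² × 2710 m = 7.869×10^7 Pa = 78.69 MPa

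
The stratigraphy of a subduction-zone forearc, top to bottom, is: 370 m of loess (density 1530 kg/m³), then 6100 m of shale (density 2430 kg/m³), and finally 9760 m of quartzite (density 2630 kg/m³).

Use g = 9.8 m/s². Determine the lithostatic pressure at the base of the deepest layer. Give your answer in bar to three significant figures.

loess: 1530 kg/m³ × 9.8 m/s² × 370 m = 5.548×10^6 Pa = 55.48 bar
shale: 2430 kg/m³ × 9.8 m/s² × 6100 m = 1.453×10^8 Pa = 1453 bar
quartzite: 2630 kg/m³ × 9.8 m/s² × 9760 m = 2.516×10^8 Pa = 2516 bar
Total = 55.48 + 1453 + 2516 = 4023.7 bar

4020 bar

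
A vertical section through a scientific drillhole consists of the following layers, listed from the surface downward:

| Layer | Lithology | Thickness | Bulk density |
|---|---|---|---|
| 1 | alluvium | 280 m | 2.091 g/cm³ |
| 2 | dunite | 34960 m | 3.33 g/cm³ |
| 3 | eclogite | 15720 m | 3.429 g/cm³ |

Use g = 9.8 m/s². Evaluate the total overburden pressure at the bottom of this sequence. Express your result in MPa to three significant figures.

alluvium: 2091 kg/m³ × 9.8 m/s² × 280 m = 5.738×10^6 Pa = 5.738 MPa
dunite: 3330 kg/m³ × 9.8 m/s² × 34960 m = 1.141×10^9 Pa = 1141 MPa
eclogite: 3429 kg/m³ × 9.8 m/s² × 15720 m = 5.283×10^8 Pa = 528.3 MPa
Total = 5.738 + 1141 + 528.3 = 1674.9 MPa

1670 MPa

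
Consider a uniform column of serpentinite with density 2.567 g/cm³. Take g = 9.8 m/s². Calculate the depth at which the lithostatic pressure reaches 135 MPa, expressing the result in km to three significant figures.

5.37 km

h = P/(ρg) = 135 MPa / (2567 kg/m³ × 9.8 m/s²) = 1.350×10^8 Pa / 25157 Pa/m = 5366.4 m
= 5.3664 km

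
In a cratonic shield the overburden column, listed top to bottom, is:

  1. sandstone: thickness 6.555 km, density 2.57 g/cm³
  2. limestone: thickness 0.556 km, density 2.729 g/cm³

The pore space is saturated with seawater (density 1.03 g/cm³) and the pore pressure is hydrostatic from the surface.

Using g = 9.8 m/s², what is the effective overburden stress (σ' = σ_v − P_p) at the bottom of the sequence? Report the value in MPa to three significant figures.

108 MPa

Overburden (lithostatic) stress σ_v:
sandstone: 2570 kg/m³ × 9.8 m/s² × 6555 m = 1.651×10^8 Pa = 165.1 MPa
limestone: 2729 kg/m³ × 9.8 m/s² × 556 m = 1.487×10^7 Pa = 14.87 MPa
Total = 165.1 + 14.87 = 179.96 MPa
Pore pressure P_p = 1030 kg/m³ × 9.8 m/s² × 7111 m = 7.178×10^7 Pa = 71.78 MPa
Effective stress σ' = σ_v − P_p = 180.0 − 71.78 = 108.19 MPa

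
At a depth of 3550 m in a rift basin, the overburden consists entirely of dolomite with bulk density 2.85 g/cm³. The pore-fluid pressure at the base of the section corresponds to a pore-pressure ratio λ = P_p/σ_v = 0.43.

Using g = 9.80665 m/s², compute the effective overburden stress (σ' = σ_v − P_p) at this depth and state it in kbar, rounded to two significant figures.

0.57 kbar

Overburden (lithostatic) stress σ_v:
dolomite: 2850 kg/m³ × 9.80665 m/s² × 3550 m = 9.922×10^7 Pa = 99.22 MPa
Pore pressure P_p = λ·σ_v = 0.43 × 99.22 MPa = 42.66 MPa
Effective stress σ' = σ_v − P_p = 99.22 − 42.66 = 56.555 MPa = 0.56555 kbar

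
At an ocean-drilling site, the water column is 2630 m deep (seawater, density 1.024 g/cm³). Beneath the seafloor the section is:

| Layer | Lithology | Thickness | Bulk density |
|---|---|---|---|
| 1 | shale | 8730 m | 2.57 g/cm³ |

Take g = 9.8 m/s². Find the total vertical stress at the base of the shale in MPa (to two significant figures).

250 MPa

seawater: 1024 kg/m³ × 9.8 m/s² × 2630 m = 2.639×10^7 Pa = 26.39 MPa
shale: 2570 kg/m³ × 9.8 m/s² × 8730 m = 2.199×10^8 Pa = 219.9 MPa
Total = 26.39 + 219.9 = 246.27 MPa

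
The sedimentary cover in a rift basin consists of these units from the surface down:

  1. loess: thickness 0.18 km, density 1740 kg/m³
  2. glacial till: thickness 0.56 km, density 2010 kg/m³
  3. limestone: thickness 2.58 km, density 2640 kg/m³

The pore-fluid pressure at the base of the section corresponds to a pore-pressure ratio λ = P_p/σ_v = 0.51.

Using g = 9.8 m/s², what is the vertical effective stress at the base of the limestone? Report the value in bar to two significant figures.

400 bar

Overburden (lithostatic) stress σ_v:
loess: 1740 kg/m³ × 9.8 m/s² × 180 m = 3.069×10^6 Pa = 3.069 MPa
glacial till: 2010 kg/m³ × 9.8 m/s² × 560 m = 1.103×10^7 Pa = 11.03 MPa
limestone: 2640 kg/m³ × 9.8 m/s² × 2580 m = 6.675×10^7 Pa = 66.75 MPa
Total = 3.069 + 11.03 + 66.75 = 80.850 MPa
Pore pressure P_p = λ·σ_v = 0.51 × 80.85 MPa = 41.23 MPa
Effective stress σ' = σ_v − P_p = 80.85 − 41.23 = 39.617 MPa = 396.17 bar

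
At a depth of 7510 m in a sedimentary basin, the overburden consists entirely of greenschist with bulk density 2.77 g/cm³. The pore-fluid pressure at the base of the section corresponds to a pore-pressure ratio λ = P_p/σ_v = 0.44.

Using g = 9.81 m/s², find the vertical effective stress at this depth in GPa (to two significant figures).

Overburden (lithostatic) stress σ_v:
greenschist: 2770 kg/m³ × 9.81 m/s² × 7510 m = 2.041×10^8 Pa = 204.1 MPa
Pore pressure P_p = λ·σ_v = 0.44 × 204.1 MPa = 89.79 MPa
Effective stress σ' = σ_v − P_p = 204.1 − 89.79 = 114.28 MPa = 0.11428 GPa

0.11 GPa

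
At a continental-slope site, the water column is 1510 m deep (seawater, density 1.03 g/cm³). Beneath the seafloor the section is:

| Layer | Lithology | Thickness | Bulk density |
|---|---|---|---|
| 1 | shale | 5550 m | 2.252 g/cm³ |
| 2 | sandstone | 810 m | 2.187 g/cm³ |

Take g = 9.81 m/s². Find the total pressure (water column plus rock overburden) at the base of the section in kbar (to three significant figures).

seawater: 1030 kg/m³ × 9.81 m/s² × 1510 m = 1.526×10^7 Pa = 0.1526 kbar
shale: 2252 kg/m³ × 9.81 m/s² × 5550 m = 1.226×10^8 Pa = 1.226 kbar
sandstone: 2187 kg/m³ × 9.81 m/s² × 810 m = 1.738×10^7 Pa = 0.1738 kbar
Total = 0.1526 + 1.226 + 0.1738 = 1.5525 kbar

1.55 kbar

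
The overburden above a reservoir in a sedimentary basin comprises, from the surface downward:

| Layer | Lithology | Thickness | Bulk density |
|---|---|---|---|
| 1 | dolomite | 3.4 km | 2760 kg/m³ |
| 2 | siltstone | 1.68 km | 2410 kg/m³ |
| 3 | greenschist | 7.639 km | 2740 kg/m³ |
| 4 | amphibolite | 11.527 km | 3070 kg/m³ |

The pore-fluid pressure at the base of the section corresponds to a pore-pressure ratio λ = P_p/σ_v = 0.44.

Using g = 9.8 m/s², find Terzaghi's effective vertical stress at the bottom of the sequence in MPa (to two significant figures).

380 MPa

Overburden (lithostatic) stress σ_v:
dolomite: 2760 kg/m³ × 9.8 m/s² × 3400 m = 9.196×10^7 Pa = 91.96 MPa
siltstone: 2410 kg/m³ × 9.8 m/s² × 1680 m = 3.968×10^7 Pa = 39.68 MPa
greenschist: 2740 kg/m³ × 9.8 m/s² × 7639 m = 2.051×10^8 Pa = 205.1 MPa
amphibolite: 3070 kg/m³ × 9.8 m/s² × 11527 m = 3.468×10^8 Pa = 346.8 MPa
Total = 91.96 + 39.68 + 205.1 + 346.8 = 683.57 MPa
Pore pressure P_p = λ·σ_v = 0.44 × 683.6 MPa = 300.8 MPa
Effective stress σ' = σ_v − P_p = 683.6 − 300.8 = 382.80 MPa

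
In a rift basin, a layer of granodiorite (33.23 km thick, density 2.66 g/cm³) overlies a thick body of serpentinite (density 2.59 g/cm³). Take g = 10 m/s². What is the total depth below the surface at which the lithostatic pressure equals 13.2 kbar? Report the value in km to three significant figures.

50.1 km

Pressure at base of upper layers: 2660×10×33230 = 8.839×10^8 Pa = 8.839 kbar
Remaining pressure to be supplied by serpentinite: 1.320×10^9 − 8.839×10^8 = 4.361×10^8 Pa
Additional depth in serpentinite = 4.361×10^8 Pa / (2590 kg/m³ × 10 m/s²) = 16837 m
Total depth = 33230 m + 16837 m = 50067 m
= 50.067 km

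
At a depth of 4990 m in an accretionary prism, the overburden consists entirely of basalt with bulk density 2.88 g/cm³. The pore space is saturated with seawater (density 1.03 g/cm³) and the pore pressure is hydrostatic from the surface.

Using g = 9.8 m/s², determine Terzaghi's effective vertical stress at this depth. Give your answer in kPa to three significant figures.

Overburden (lithostatic) stress σ_v:
basalt: 2880 kg/m³ × 9.8 m/s² × 4990 m = 1.408×10^8 Pa = 140.8 MPa
Pore pressure P_p = 1030 kg/m³ × 9.8 m/s² × 4990 m = 5.037×10^7 Pa = 50.37 MPa
Effective stress σ' = σ_v − P_p = 140.8 − 50.37 = 90.469 MPa = 90469 kPa

90500 kPa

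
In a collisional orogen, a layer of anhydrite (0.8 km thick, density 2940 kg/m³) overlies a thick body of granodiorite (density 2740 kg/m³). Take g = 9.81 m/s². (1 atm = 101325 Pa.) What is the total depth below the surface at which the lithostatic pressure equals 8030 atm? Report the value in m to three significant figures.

30200 m

Pressure at base of upper layers: 2940×9.81×800 = 2.307×10^7 Pa = 227.7 atm
Remaining pressure to be supplied by granodiorite: 8.136×10^8 − 2.307×10^7 = 7.906×10^8 Pa
Additional depth in granodiorite = 7.906×10^8 Pa / (2740 kg/m³ × 9.81 m/s²) = 29412 m
Total depth = 800 m + 29412 m = 30212 m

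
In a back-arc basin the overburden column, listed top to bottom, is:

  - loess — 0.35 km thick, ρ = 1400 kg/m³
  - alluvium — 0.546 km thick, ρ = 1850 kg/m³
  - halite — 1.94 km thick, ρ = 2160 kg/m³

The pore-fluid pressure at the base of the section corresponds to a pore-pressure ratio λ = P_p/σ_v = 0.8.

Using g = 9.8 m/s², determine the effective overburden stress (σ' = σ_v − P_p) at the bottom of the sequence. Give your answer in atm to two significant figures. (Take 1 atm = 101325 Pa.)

110 atm

Overburden (lithostatic) stress σ_v:
loess: 1400 kg/m³ × 9.8 m/s² × 350 m = 4.802×10^6 Pa = 4.802 MPa
alluvium: 1850 kg/m³ × 9.8 m/s² × 546 m = 9.899×10^6 Pa = 9.899 MPa
halite: 2160 kg/m³ × 9.8 m/s² × 1940 m = 4.107×10^7 Pa = 41.07 MPa
Total = 4.802 + 9.899 + 41.07 = 55.767 MPa
Pore pressure P_p = λ·σ_v = 0.8 × 55.77 MPa = 44.61 MPa
Effective stress σ' = σ_v − P_p = 55.77 − 44.61 = 11.153 MPa = 110.08 atm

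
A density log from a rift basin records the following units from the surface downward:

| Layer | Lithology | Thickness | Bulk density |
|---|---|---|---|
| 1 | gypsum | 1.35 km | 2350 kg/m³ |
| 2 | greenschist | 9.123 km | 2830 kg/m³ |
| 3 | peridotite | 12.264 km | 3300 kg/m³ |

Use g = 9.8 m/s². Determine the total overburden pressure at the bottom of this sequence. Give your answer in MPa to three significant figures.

gypsum: 2350 kg/m³ × 9.8 m/s² × 1350 m = 3.109×10^7 Pa = 31.09 MPa
greenschist: 2830 kg/m³ × 9.8 m/s² × 9123 m = 2.530×10^8 Pa = 253.0 MPa
peridotite: 3300 kg/m³ × 9.8 m/s² × 12264 m = 3.966×10^8 Pa = 396.6 MPa
Total = 31.09 + 253.0 + 396.6 = 680.73 MPa

681 MPa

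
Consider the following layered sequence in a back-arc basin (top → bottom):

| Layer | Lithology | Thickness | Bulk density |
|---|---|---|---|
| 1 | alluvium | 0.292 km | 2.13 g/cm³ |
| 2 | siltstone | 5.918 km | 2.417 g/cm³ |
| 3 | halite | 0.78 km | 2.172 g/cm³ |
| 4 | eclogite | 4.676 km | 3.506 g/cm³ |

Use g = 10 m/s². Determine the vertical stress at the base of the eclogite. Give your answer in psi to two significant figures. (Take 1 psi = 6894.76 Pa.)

48000 psi

alluvium: 2130 kg/m³ × 10 m/s² × 292 m = 6.220×10^6 Pa = 902.1 psi
siltstone: 2417 kg/m³ × 10 m/s² × 5918 m = 1.430×10^8 Pa = 20746 psi
halite: 2172 kg/m³ × 10 m/s² × 780 m = 1.694×10^7 Pa = 2457 psi
eclogite: 3506 kg/m³ × 10 m/s² × 4676 m = 1.639×10^8 Pa = 23778 psi
Total = 902.1 + 20746 + 2457 + 23778 = 47883 psi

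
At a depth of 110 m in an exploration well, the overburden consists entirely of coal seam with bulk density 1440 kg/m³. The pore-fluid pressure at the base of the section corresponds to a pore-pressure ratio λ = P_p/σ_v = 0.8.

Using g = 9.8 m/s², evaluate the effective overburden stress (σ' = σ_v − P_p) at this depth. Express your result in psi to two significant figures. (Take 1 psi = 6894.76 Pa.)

Overburden (lithostatic) stress σ_v:
coal seam: 1440 kg/m³ × 9.8 m/s² × 110 m = 1.552×10^6 Pa = 1.552 MPa
Pore pressure P_p = λ·σ_v = 0.8 × 1.552 MPa = 1.242 MPa
Effective stress σ' = σ_v − P_p = 1.552 − 1.242 = 0.31046 MPa = 45.029 psi

45 psi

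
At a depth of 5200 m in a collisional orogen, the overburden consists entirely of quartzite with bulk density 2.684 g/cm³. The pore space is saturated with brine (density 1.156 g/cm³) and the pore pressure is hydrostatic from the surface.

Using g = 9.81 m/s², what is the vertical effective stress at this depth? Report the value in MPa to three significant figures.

77.9 MPa

Overburden (lithostatic) stress σ_v:
quartzite: 2684 kg/m³ × 9.81 m/s² × 5200 m = 1.369×10^8 Pa = 136.9 MPa
Pore pressure P_p = 1156 kg/m³ × 9.81 m/s² × 5200 m = 5.897×10^7 Pa = 58.97 MPa
Effective stress σ' = σ_v − P_p = 136.9 − 58.97 = 77.946 MPa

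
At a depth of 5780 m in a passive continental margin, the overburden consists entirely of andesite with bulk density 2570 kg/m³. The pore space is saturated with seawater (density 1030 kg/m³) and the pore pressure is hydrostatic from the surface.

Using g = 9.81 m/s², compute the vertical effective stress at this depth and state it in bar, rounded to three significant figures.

873 bar

Overburden (lithostatic) stress σ_v:
andesite: 2570 kg/m³ × 9.81 m/s² × 5780 m = 1.457×10^8 Pa = 145.7 MPa
Pore pressure P_p = 1030 kg/m³ × 9.81 m/s² × 5780 m = 5.840×10^7 Pa = 58.40 MPa
Effective stress σ' = σ_v − P_p = 145.7 − 58.40 = 87.321 MPa = 873.21 bar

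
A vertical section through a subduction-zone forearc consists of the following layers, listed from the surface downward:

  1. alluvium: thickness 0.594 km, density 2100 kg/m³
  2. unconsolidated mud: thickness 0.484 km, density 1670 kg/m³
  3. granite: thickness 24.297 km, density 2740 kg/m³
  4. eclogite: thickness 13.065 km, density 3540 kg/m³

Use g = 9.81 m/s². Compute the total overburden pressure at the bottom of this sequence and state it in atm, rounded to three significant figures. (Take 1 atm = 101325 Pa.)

11100 atm

alluvium: 2100 kg/m³ × 9.81 m/s² × 594 m = 1.224×10^7 Pa = 120.8 atm
unconsolidated mud: 1670 kg/m³ × 9.81 m/s² × 484 m = 7.929×10^6 Pa = 78.26 atm
granite: 2740 kg/m³ × 9.81 m/s² × 24297 m = 6.531×10^8 Pa = 6445 atm
eclogite: 3540 kg/m³ × 9.81 m/s² × 13065 m = 4.537×10^8 Pa = 4478 atm
Total = 120.8 + 78.26 + 6445 + 4478 = 11122 atm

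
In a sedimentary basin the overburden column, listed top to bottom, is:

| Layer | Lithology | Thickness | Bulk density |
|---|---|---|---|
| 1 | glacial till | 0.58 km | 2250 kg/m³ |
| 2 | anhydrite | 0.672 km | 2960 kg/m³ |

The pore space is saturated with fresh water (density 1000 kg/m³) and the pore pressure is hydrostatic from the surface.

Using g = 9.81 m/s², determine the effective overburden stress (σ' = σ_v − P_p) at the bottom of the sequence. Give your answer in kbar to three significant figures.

0.200 kbar

Overburden (lithostatic) stress σ_v:
glacial till: 2250 kg/m³ × 9.81 m/s² × 580 m = 1.280×10^7 Pa = 12.80 MPa
anhydrite: 2960 kg/m³ × 9.81 m/s² × 672 m = 1.951×10^7 Pa = 19.51 MPa
Total = 12.80 + 19.51 = 32.315 MPa
Pore pressure P_p = 1000 kg/m³ × 9.81 m/s² × 1252 m = 1.228×10^7 Pa = 12.28 MPa
Effective stress σ' = σ_v − P_p = 32.32 − 12.28 = 20.033 MPa = 0.20033 kbar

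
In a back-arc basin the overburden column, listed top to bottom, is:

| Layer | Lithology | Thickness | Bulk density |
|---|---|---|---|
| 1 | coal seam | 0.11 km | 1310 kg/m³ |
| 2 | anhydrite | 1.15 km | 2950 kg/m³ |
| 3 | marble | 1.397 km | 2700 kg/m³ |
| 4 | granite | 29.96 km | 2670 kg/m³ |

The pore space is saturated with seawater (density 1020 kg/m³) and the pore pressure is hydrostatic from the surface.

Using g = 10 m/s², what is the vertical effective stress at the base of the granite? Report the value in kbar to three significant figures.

Overburden (lithostatic) stress σ_v:
coal seam: 1310 kg/m³ × 10 m/s² × 110 m = 1.441×10^6 Pa = 1.441 MPa
anhydrite: 2950 kg/m³ × 10 m/s² × 1150 m = 3.393×10^7 Pa = 33.92 MPa
marble: 2700 kg/m³ × 10 m/s² × 1397 m = 3.772×10^7 Pa = 37.72 MPa
granite: 2670 kg/m³ × 10 m/s² × 29960 m = 7.999×10^8 Pa = 799.9 MPa
Total = 1.441 + 33.92 + 37.72 + 799.9 = 873.02 MPa
Pore pressure P_p = 1020 kg/m³ × 10 m/s² × 32617 m = 3.327×10^8 Pa = 332.7 MPa
Effective stress σ' = σ_v − P_p = 873.0 − 332.7 = 540.32 MPa = 5.4032 kbar

5.40 kbar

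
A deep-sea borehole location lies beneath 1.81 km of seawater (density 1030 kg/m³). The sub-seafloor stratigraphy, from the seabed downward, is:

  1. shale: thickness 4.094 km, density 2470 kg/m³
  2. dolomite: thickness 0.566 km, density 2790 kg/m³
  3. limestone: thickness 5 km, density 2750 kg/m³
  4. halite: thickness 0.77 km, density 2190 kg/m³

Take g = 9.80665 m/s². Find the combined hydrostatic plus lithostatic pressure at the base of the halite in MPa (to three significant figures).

seawater: 1030 kg/m³ × 9.80665 m/s² × 1810 m = 1.828×10^7 Pa = 18.28 MPa
shale: 2470 kg/m³ × 9.80665 m/s² × 4094 m = 9.917×10^7 Pa = 99.17 MPa
dolomite: 2790 kg/m³ × 9.80665 m/s² × 566 m = 1.549×10^7 Pa = 15.49 MPa
limestone: 2750 kg/m³ × 9.80665 m/s² × 5000 m = 1.348×10^8 Pa = 134.8 MPa
halite: 2190 kg/m³ × 9.80665 m/s² × 770 m = 1.654×10^7 Pa = 16.54 MPa
Total = 18.28 + 99.17 + 15.49 + 134.8 + 16.54 = 284.31 MPa

284 MPa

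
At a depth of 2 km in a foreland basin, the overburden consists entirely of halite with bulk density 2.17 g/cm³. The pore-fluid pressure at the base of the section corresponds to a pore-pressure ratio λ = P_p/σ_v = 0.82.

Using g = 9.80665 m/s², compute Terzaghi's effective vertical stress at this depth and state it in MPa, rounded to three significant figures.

7.66 MPa

Overburden (lithostatic) stress σ_v:
halite: 2170 kg/m³ × 9.80665 m/s² × 2000 m = 4.256×10^7 Pa = 42.56 MPa
Pore pressure P_p = λ·σ_v = 0.82 × 42.56 MPa = 34.90 MPa
Effective stress σ' = σ_v − P_p = 42.56 − 34.90 = 7.6610 MPa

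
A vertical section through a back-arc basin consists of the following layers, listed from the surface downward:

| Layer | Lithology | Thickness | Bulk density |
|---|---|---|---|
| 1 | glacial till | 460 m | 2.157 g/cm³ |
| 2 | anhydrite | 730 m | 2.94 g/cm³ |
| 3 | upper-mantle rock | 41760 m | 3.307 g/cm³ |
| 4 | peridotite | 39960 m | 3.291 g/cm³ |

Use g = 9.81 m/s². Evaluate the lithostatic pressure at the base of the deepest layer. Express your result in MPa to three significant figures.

glacial till: 2157 kg/m³ × 9.81 m/s² × 460 m = 9.734×10^6 Pa = 9.734 MPa
anhydrite: 2940 kg/m³ × 9.81 m/s² × 730 m = 2.105×10^7 Pa = 21.05 MPa
upper-mantle rock: 3307 kg/m³ × 9.81 m/s² × 41760 m = 1.355×10^9 Pa = 1355 MPa
peridotite: 3291 kg/m³ × 9.81 m/s² × 39960 m = 1.290×10^9 Pa = 1290 MPa
Total = 9.734 + 21.05 + 1355 + 1290 = 2675.6 MPa

2680 MPa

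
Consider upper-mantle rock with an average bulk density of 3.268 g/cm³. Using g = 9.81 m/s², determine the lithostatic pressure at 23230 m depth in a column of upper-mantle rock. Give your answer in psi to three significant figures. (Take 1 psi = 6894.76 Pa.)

upper-mantle rock: 3268 kg/m³ × 9.81 m/s² × 23230 m = 7.447×10^8 Pa = 1.080×10^5 psi

108000 psi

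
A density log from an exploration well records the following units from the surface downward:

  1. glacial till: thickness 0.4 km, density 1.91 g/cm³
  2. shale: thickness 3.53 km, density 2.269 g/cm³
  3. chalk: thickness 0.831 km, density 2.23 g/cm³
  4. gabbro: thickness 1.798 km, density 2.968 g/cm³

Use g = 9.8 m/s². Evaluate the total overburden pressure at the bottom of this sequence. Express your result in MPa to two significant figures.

160 MPa

glacial till: 1910 kg/m³ × 9.8 m/s² × 400 m = 7.487×10^6 Pa = 7.487 MPa
shale: 2269 kg/m³ × 9.8 m/s² × 3530 m = 7.849×10^7 Pa = 78.49 MPa
chalk: 2230 kg/m³ × 9.8 m/s² × 831 m = 1.816×10^7 Pa = 18.16 MPa
gabbro: 2968 kg/m³ × 9.8 m/s² × 1798 m = 5.230×10^7 Pa = 52.30 MPa
Total = 7.487 + 78.49 + 18.16 + 52.30 = 156.44 MPa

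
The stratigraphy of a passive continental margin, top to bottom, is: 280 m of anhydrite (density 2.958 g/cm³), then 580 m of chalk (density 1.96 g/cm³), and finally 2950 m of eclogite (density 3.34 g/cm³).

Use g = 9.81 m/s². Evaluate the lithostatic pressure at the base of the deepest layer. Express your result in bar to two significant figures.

anhydrite: 2958 kg/m³ × 9.81 m/s² × 280 m = 8.125×10^6 Pa = 81.25 bar
chalk: 1960 kg/m³ × 9.81 m/s² × 580 m = 1.115×10^7 Pa = 111.5 bar
eclogite: 3340 kg/m³ × 9.81 m/s² × 2950 m = 9.666×10^7 Pa = 966.6 bar
Total = 81.25 + 111.5 + 966.6 = 1159.3 bar

1200 bar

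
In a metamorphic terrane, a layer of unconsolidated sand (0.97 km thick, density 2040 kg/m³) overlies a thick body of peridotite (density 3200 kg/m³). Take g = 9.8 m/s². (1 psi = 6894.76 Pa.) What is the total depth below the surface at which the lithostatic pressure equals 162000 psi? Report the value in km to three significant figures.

Pressure at base of upper layers: 2040×9.8×970 = 1.939×10^7 Pa = 2813 psi
Remaining pressure to be supplied by peridotite: 1.117×10^9 − 1.939×10^7 = 1.098×10^9 Pa
Additional depth in peridotite = 1.098×10^9 Pa / (3200 kg/m³ × 9.8 m/s²) = 34999 m
Total depth = 970 m + 34999 m = 35969 m
= 35.969 km

36.0 km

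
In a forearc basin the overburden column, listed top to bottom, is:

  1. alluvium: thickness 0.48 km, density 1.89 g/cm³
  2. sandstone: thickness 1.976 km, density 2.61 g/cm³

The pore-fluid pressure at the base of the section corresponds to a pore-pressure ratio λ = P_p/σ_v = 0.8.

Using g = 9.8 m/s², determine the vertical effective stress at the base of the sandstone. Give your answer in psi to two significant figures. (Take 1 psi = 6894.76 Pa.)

1700 psi

Overburden (lithostatic) stress σ_v:
alluvium: 1890 kg/m³ × 9.8 m/s² × 480 m = 8.891×10^6 Pa = 8.891 MPa
sandstone: 2610 kg/m³ × 9.8 m/s² × 1976 m = 5.054×10^7 Pa = 50.54 MPa
Total = 8.891 + 50.54 = 59.433 MPa
Pore pressure P_p = λ·σ_v = 0.8 × 59.43 MPa = 47.55 MPa
Effective stress σ' = σ_v − P_p = 59.43 − 47.55 = 11.887 MPa = 1724.0 psi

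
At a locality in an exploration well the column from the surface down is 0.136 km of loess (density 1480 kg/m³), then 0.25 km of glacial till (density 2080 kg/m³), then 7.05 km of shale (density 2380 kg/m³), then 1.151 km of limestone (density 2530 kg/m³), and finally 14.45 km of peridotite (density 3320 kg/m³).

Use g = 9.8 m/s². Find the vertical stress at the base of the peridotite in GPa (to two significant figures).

0.67 GPa

loess: 1480 kg/m³ × 9.8 m/s² × 136 m = 1.973×10^6 Pa = 1.973×10^-3 GPa
glacial till: 2080 kg/m³ × 9.8 m/s² × 250 m = 5.096×10^6 Pa = 5.096×10^-3 GPa
shale: 2380 kg/m³ × 9.8 m/s² × 7050 m = 1.644×10^8 Pa = 0.1644 GPa
limestone: 2530 kg/m³ × 9.8 m/s² × 1151 m = 2.854×10^7 Pa = 0.02854 GPa
peridotite: 3320 kg/m³ × 9.8 m/s² × 14450 m = 4.701×10^8 Pa = 0.4701 GPa
Total = 1.973×10^-3 + 5.096×10^-3 + 0.1644 + 0.02854 + 0.4701 = 0.67019 GPa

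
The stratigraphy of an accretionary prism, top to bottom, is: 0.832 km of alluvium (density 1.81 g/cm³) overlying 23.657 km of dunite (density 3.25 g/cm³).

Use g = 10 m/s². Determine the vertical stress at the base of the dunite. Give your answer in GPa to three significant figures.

alluvium: 1810 kg/m³ × 10 m/s² × 832 m = 1.506×10^7 Pa = 0.01506 GPa
dunite: 3250 kg/m³ × 10 m/s² × 23657 m = 7.689×10^8 Pa = 0.7689 GPa
Total = 0.01506 + 0.7689 = 0.78391 GPa

0.784 GPa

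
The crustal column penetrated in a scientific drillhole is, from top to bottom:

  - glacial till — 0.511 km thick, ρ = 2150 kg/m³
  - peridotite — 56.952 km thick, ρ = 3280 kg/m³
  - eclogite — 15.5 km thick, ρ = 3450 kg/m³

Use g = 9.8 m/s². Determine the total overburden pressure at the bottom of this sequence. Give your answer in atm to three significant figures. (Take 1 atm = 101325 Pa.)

23300 atm

glacial till: 2150 kg/m³ × 9.8 m/s² × 511 m = 1.077×10^7 Pa = 106.3 atm
peridotite: 3280 kg/m³ × 9.8 m/s² × 56952 m = 1.831×10^9 Pa = 18067 atm
eclogite: 3450 kg/m³ × 9.8 m/s² × 15500 m = 5.241×10^8 Pa = 5172 atm
Total = 106.3 + 18067 + 5172 = 23346 atm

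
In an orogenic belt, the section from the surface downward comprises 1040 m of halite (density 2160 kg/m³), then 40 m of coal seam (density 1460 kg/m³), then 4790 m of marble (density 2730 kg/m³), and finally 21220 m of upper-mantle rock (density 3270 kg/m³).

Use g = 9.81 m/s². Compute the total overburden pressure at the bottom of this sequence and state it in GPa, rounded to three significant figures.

halite: 2160 kg/m³ × 9.81 m/s² × 1040 m = 2.204×10^7 Pa = 0.02204 GPa
coal seam: 1460 kg/m³ × 9.81 m/s² × 40 m = 5.729×10^5 Pa = 5.729×10^-4 GPa
marble: 2730 kg/m³ × 9.81 m/s² × 4790 m = 1.283×10^8 Pa = 0.1283 GPa
upper-mantle rock: 3270 kg/m³ × 9.81 m/s² × 21220 m = 6.807×10^8 Pa = 0.6807 GPa
Total = 0.02204 + 5.729×10^-4 + 0.1283 + 0.6807 = 0.83160 GPa

0.832 GPa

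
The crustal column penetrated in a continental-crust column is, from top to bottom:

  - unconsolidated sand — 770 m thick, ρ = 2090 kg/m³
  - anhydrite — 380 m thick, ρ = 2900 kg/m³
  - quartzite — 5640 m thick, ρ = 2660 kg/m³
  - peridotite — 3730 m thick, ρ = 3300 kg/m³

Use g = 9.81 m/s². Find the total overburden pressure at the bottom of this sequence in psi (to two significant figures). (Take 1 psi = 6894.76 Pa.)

unconsolidated sand: 2090 kg/m³ × 9.81 m/s² × 770 m = 1.579×10^7 Pa = 2290 psi
anhydrite: 2900 kg/m³ × 9.81 m/s² × 380 m = 1.081×10^7 Pa = 1568 psi
quartzite: 2660 kg/m³ × 9.81 m/s² × 5640 m = 1.472×10^8 Pa = 21346 psi
peridotite: 3300 kg/m³ × 9.81 m/s² × 3730 m = 1.208×10^8 Pa = 17513 psi
Total = 2290 + 1568 + 21346 + 17513 = 42717 psi

43000 psi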